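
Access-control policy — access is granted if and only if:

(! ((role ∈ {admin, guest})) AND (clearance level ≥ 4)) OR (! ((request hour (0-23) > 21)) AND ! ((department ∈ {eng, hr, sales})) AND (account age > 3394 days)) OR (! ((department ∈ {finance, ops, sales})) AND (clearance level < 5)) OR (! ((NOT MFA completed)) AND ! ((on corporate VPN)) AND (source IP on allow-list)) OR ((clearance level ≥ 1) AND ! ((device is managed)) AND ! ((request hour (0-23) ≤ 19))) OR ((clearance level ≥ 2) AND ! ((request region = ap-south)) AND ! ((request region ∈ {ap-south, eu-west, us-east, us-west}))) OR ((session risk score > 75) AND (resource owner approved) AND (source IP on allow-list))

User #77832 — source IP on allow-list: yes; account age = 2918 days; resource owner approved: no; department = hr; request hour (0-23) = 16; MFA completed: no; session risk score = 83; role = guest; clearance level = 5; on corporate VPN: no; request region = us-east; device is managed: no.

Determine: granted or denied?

Atomic conditions:
  role ∈ {admin, guest}: guest is in the set → true
  clearance level ≥ 4: 5 ≥ 4 is true
  request hour (0-23) > 21: 16 > 21 is false
  department ∈ {eng, hr, sales}: hr is in the set → true
  account age > 3394 days: 2918 > 3394 is false
  department ∈ {finance, ops, sales}: hr is not in the set → false
  clearance level < 5: 5 < 5 is false
  NOT MFA completed: no → true
  on corporate VPN: no → false
  source IP on allow-list: yes → true
  clearance level ≥ 1: 5 ≥ 1 is true
  device is managed: no → false
  request hour (0-23) ≤ 19: 16 ≤ 19 is true
  clearance level ≥ 2: 5 ≥ 2 is true
  request region = ap-south: us-east == ap-south is false
  request region ∈ {ap-south, eu-west, us-east, us-west}: us-east is in the set → true
  session risk score > 75: 83 > 75 is true
  resource owner approved: no → false
Combine:
[1.1] NOT true = false
[1] false AND true = false
[2.1] NOT false = true
[2.2] NOT true = false
[2] true AND false AND false = false
[3.1] NOT false = true
[3] true AND false = false
[4.1] NOT true = false
[4.2] NOT false = true
[4] false AND true AND true = false
[5.2] NOT false = true
[5.3] NOT true = false
[5] true AND true AND false = false
[6.2] NOT false = true
[6.3] NOT true = false
[6] true AND true AND false = false
[7] true AND false AND true = false
[root] false OR false OR false OR false OR false OR false OR false = false
Overall: false → denied

Denied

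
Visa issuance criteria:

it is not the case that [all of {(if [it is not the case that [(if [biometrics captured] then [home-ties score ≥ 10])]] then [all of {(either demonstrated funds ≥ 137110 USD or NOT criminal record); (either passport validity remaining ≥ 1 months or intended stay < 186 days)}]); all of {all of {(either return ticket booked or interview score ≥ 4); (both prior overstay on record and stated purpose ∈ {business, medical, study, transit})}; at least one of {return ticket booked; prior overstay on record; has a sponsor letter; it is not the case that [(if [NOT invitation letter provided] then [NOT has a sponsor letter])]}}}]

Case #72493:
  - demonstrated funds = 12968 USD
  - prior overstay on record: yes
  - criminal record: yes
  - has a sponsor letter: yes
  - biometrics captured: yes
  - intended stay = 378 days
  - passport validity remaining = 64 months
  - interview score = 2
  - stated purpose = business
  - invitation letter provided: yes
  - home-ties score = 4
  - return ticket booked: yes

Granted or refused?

Atomic conditions:
  biometrics captured: yes → true
  home-ties score ≥ 10: 4 ≥ 10 is false
  demonstrated funds ≥ 137110 USD: 12968 ≥ 137110 is false
  NOT criminal record: yes → false
  passport validity remaining ≥ 1 months: 64 ≥ 1 is true
  intended stay < 186 days: 378 < 186 is false
  return ticket booked: yes → true
  interview score ≥ 4: 2 ≥ 4 is false
  prior overstay on record: yes → true
  stated purpose ∈ {business, medical, study, transit}: business is in the set → true
  has a sponsor letter: yes → true
  NOT invitation letter provided: yes → false
  NOT has a sponsor letter: yes → false
Combine:
[1.1.1.1] true → false = false
[1.1.1] NOT false = true
[1.1.2.1] false OR false = false
[1.1.2.2] true OR false = true
[1.1.2] false AND true = false
[1.1] true → false = false
[1.2.1.1] true OR false = true
[1.2.1.2] true AND true = true
[1.2.1] true AND true = true
[1.2.2.4.1] false → false (antecedent false ⇒ implication holds) = true
[1.2.2.4] NOT true = false
[1.2.2] true OR true OR true OR false = true
[1.2] true AND true = true
[1] false AND true = false
[root] NOT false = true
Overall: true → granted

Granted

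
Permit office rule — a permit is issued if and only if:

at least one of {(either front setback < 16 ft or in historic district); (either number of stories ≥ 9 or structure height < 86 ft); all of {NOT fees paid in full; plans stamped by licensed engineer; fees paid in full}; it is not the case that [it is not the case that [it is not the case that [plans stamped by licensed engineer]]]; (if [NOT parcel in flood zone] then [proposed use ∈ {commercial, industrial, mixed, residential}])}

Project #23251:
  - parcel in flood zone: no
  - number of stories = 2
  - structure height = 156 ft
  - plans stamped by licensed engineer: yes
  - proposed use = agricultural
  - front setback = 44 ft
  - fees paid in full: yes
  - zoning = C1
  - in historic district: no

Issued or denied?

Atomic conditions:
  front setback < 16 ft: 44 < 16 is false
  in historic district: no → false
  number of stories ≥ 9: 2 ≥ 9 is false
  structure height < 86 ft: 156 < 86 is false
  NOT fees paid in full: yes → false
  plans stamped by licensed engineer: yes → true
  fees paid in full: yes → true
  NOT parcel in flood zone: no → true
  proposed use ∈ {commercial, industrial, mixed, residential}: agricultural is not in the set → false
Combine:
[1] false OR false = false
[2] false OR false = false
[3] false AND true AND true = false
[4.1.1] NOT true = false
[4.1] NOT false = true
[4] NOT true = false
[5] true → false = false
[root] false OR false OR false OR false OR false = false
Overall: false → denied

Denied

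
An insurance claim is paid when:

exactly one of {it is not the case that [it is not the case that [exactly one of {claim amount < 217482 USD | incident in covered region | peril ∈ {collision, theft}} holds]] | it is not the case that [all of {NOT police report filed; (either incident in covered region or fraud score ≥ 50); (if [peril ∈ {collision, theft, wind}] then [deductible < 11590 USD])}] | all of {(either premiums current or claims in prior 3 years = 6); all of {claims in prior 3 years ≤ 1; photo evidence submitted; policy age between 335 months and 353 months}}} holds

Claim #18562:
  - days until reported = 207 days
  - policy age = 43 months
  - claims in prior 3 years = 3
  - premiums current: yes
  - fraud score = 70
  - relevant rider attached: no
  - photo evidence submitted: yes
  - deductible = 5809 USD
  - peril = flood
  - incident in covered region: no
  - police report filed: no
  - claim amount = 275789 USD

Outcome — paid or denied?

Atomic conditions:
  claim amount < 217482 USD: 275789 < 217482 is false
  incident in covered region: no → false
  peril ∈ {collision, theft}: flood is not in the set → false
  NOT police report filed: no → true
  fraud score ≥ 50: 70 ≥ 50 is true
  peril ∈ {collision, theft, wind}: flood is not in the set → false
  deductible < 11590 USD: 5809 < 11590 is true
  premiums current: yes → true
  claims in prior 3 years = 6: 3 == 6 is false
  claims in prior 3 years ≤ 1: 3 ≤ 1 is false
  photo evidence submitted: yes → true
  policy age between 335 months and 353 months: 43 in [335, 353] is false
Combine:
[1.1.1] exactly-one(false, false, false) = false
[1.1] NOT false = true
[1] NOT true = false
[2.1.2] false OR true = true
[2.1.3] false → true (antecedent false ⇒ implication holds) = true
[2.1] true AND true AND true = true
[2] NOT true = false
[3.1] true OR false = true
[3.2] false AND true AND false = false
[3] true AND false = false
[root] exactly-one(false, false, false) = false
Overall: false → denied

Denied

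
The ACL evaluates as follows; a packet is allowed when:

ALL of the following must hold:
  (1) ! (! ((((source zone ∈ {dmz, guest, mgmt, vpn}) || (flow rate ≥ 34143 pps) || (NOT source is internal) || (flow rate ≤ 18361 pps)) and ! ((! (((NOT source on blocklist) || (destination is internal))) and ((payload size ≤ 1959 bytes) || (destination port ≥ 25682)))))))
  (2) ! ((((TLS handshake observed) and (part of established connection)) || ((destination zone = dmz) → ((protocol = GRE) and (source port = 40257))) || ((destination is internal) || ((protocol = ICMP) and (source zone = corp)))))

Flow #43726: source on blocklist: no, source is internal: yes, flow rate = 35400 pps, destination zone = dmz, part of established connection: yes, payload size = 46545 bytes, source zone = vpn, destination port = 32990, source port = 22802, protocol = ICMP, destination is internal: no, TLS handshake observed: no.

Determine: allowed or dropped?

Atomic conditions:
  source zone ∈ {dmz, guest, mgmt, vpn}: vpn is in the set → true
  flow rate ≥ 34143 pps: 35400 ≥ 34143 is true
  NOT source is internal: yes → false
  flow rate ≤ 18361 pps: 35400 ≤ 18361 is false
  NOT source on blocklist: no → true
  destination is internal: no → false
  payload size ≤ 1959 bytes: 46545 ≤ 1959 is false
  destination port ≥ 25682: 32990 ≥ 25682 is true
  TLS handshake observed: no → false
  part of established connection: yes → true
  destination zone = dmz: dmz == dmz is true
  protocol = GRE: ICMP == GRE is false
  source port = 40257: 22802 == 40257 is false
  protocol = ICMP: ICMP == ICMP is true
  source zone = corp: vpn == corp is false
Combine:
[1.1.1.1] true OR true OR false OR false = true
[1.1.1.2.1.1.1] true OR false = true
[1.1.1.2.1.1] NOT true = false
[1.1.1.2.1.2] false OR true = true
[1.1.1.2.1] false AND true = false
[1.1.1.2] NOT false = true
[1.1.1] true AND true = true
[1.1] NOT true = false
[1] NOT false = true
[2.1.1] false AND true = false
[2.1.2.2] false AND false = false
[2.1.2] true → false = false
[2.1.3.2] true AND false = false
[2.1.3] false OR false = false
[2.1] false OR false OR false = false
[2] NOT false = true
[root] true AND true = true
Overall: true → allowed

Allowed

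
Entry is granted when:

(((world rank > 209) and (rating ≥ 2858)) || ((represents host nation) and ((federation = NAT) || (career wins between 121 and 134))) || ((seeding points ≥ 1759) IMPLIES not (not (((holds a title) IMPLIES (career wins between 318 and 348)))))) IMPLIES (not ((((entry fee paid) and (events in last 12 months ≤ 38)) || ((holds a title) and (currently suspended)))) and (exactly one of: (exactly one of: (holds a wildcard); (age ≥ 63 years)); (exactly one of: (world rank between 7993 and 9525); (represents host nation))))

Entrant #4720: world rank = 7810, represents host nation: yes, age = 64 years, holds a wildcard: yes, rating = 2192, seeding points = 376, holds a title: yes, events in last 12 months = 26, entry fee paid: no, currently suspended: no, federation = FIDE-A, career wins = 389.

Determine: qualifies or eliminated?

Atomic conditions:
  world rank > 209: 7810 > 209 is true
  rating ≥ 2858: 2192 ≥ 2858 is false
  represents host nation: yes → true
  federation = NAT: FIDE-A == NAT is false
  career wins between 121 and 134: 389 in [121, 134] is false
  seeding points ≥ 1759: 376 ≥ 1759 is false
  holds a title: yes → true
  career wins between 318 and 348: 389 in [318, 348] is false
  entry fee paid: no → false
  events in last 12 months ≤ 38: 26 ≤ 38 is true
  currently suspended: no → false
  holds a wildcard: yes → true
  age ≥ 63 years: 64 ≥ 63 is true
  world rank between 7993 and 9525: 7810 in [7993, 9525] is false
Combine:
[1.1] true AND false = false
[1.2.2] false OR false = false
[1.2] true AND false = false
[1.3.2.1.1] true → false = false
[1.3.2.1] NOT false = true
[1.3.2] NOT true = false
[1.3] false → false (antecedent false ⇒ implication holds) = true
[1] false OR false OR true = true
[2.1.1.1] false AND true = false
[2.1.1.2] true AND false = false
[2.1.1] false OR false = false
[2.1] NOT false = true
[2.2.1] exactly-one(true, true) = false
[2.2.2] exactly-one(false, true) = true
[2.2] exactly-one(false, true) = true
[2] true AND true = true
[root] true → true = true
Overall: true → qualifies

Qualifies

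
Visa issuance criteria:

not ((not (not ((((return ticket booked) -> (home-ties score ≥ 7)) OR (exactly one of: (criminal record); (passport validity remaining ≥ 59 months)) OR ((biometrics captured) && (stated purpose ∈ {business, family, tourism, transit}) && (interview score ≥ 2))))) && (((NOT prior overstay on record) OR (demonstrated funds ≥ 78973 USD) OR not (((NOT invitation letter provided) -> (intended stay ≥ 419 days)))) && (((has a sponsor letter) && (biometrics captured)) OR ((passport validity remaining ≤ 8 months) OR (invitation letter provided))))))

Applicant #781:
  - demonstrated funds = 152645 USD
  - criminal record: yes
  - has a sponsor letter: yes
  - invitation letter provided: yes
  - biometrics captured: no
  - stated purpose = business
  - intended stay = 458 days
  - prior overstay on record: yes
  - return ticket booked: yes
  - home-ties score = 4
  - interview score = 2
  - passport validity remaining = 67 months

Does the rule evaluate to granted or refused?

Atomic conditions:
  return ticket booked: yes → true
  home-ties score ≥ 7: 4 ≥ 7 is false
  criminal record: yes → true
  passport validity remaining ≥ 59 months: 67 ≥ 59 is true
  biometrics captured: no → false
  stated purpose ∈ {business, family, tourism, transit}: business is in the set → true
  interview score ≥ 2: 2 ≥ 2 is true
  NOT prior overstay on record: yes → false
  demonstrated funds ≥ 78973 USD: 152645 ≥ 78973 is true
  NOT invitation letter provided: yes → false
  intended stay ≥ 419 days: 458 ≥ 419 is true
  has a sponsor letter: yes → true
  passport validity remaining ≤ 8 months: 67 ≤ 8 is false
  invitation letter provided: yes → true
Combine:
[1.1.1.1.1] true → false = false
[1.1.1.1.2] exactly-one(true, true) = false
[1.1.1.1.3] false AND true AND true = false
[1.1.1.1] false OR false OR false = false
[1.1.1] NOT false = true
[1.1] NOT true = false
[1.2.1.3.1] false → true (antecedent false ⇒ implication holds) = true
[1.2.1.3] NOT true = false
[1.2.1] false OR true OR false = true
[1.2.2.1] true AND false = false
[1.2.2.2] false OR true = true
[1.2.2] false OR true = true
[1.2] true AND true = true
[1] false AND true = false
[root] NOT false = true
Overall: true → granted

Granted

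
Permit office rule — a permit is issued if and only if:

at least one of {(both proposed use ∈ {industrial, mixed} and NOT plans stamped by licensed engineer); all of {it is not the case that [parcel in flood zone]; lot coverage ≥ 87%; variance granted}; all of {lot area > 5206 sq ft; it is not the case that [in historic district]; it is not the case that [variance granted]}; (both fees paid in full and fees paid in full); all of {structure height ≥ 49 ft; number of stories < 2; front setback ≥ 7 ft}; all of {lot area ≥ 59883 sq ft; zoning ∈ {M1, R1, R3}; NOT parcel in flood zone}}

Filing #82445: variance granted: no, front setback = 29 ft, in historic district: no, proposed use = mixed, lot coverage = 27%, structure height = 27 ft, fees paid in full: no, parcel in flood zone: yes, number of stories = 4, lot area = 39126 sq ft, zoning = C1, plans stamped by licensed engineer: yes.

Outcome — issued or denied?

Atomic conditions:
  proposed use ∈ {industrial, mixed}: mixed is in the set → true
  NOT plans stamped by licensed engineer: yes → false
  parcel in flood zone: yes → true
  lot coverage ≥ 87%: 27 ≥ 87 is false
  variance granted: no → false
  lot area > 5206 sq ft: 39126 > 5206 is true
  in historic district: no → false
  fees paid in full: no → false
  structure height ≥ 49 ft: 27 ≥ 49 is false
  number of stories < 2: 4 < 2 is false
  front setback ≥ 7 ft: 29 ≥ 7 is true
  lot area ≥ 59883 sq ft: 39126 ≥ 59883 is false
  zoning ∈ {M1, R1, R3}: C1 is not in the set → false
  NOT parcel in flood zone: yes → false
Combine:
[1] true AND false = false
[2.1] NOT true = false
[2] false AND false AND false = false
[3.2] NOT false = true
[3.3] NOT false = true
[3] true AND true AND true = true
[4] false AND false = false
[5] false AND false AND true = false
[6] false AND false AND false = false
[root] false OR false OR true OR false OR false OR false = true
Overall: true → issued

Issued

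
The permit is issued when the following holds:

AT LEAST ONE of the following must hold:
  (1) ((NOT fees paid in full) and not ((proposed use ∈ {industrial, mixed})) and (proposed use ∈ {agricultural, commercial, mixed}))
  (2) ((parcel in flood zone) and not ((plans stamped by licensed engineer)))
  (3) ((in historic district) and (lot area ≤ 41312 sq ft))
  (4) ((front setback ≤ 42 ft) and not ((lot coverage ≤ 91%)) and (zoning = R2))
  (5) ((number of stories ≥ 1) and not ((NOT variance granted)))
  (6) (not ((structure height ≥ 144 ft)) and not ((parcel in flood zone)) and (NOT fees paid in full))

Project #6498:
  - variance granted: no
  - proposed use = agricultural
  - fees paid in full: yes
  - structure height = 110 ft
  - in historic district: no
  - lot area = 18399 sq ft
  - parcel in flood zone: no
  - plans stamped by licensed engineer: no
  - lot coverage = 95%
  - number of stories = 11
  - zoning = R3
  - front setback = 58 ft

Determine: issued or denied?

Denied

Atomic conditions:
  NOT fees paid in full: yes → false
  proposed use ∈ {industrial, mixed}: agricultural is not in the set → false
  proposed use ∈ {agricultural, commercial, mixed}: agricultural is in the set → true
  parcel in flood zone: no → false
  plans stamped by licensed engineer: no → false
  in historic district: no → false
  lot area ≤ 41312 sq ft: 18399 ≤ 41312 is true
  front setback ≤ 42 ft: 58 ≤ 42 is false
  lot coverage ≤ 91%: 95 ≤ 91 is false
  zoning = R2: R3 == R2 is false
  number of stories ≥ 1: 11 ≥ 1 is true
  NOT variance granted: no → true
  structure height ≥ 144 ft: 110 ≥ 144 is false
Combine:
[1.2] NOT false = true
[1] false AND true AND true = false
[2.2] NOT false = true
[2] false AND true = false
[3] false AND true = false
[4.2] NOT false = true
[4] false AND true AND false = false
[5.2] NOT true = false
[5] true AND false = false
[6.1] NOT false = true
[6.2] NOT false = true
[6] true AND true AND false = false
[root] false OR false OR false OR false OR false OR false = false
Overall: false → denied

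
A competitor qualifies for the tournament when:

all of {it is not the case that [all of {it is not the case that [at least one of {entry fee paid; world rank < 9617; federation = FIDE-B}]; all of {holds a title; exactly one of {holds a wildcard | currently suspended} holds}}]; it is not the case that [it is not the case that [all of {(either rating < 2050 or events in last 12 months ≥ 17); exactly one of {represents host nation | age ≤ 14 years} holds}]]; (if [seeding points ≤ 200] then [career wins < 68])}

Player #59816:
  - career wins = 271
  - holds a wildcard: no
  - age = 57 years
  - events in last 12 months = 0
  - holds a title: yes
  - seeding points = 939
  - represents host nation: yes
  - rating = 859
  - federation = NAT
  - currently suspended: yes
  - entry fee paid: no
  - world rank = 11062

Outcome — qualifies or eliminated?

Atomic conditions:
  entry fee paid: no → false
  world rank < 9617: 11062 < 9617 is false
  federation = FIDE-B: NAT == FIDE-B is false
  holds a title: yes → true
  holds a wildcard: no → false
  currently suspended: yes → true
  rating < 2050: 859 < 2050 is true
  events in last 12 months ≥ 17: 0 ≥ 17 is false
  represents host nation: yes → true
  age ≤ 14 years: 57 ≤ 14 is false
  seeding points ≤ 200: 939 ≤ 200 is false
  career wins < 68: 271 < 68 is false
Combine:
[1.1.1.1] false OR false OR false = false
[1.1.1] NOT false = true
[1.1.2.2] exactly-one(false, true) = true
[1.1.2] true AND true = true
[1.1] true AND true = true
[1] NOT true = false
[2.1.1.1] true OR false = true
[2.1.1.2] exactly-one(true, false) = true
[2.1.1] true AND true = true
[2.1] NOT true = false
[2] NOT false = true
[3] false → false (antecedent false ⇒ implication holds) = true
[root] false AND true AND true = false
Overall: false → eliminated

Eliminated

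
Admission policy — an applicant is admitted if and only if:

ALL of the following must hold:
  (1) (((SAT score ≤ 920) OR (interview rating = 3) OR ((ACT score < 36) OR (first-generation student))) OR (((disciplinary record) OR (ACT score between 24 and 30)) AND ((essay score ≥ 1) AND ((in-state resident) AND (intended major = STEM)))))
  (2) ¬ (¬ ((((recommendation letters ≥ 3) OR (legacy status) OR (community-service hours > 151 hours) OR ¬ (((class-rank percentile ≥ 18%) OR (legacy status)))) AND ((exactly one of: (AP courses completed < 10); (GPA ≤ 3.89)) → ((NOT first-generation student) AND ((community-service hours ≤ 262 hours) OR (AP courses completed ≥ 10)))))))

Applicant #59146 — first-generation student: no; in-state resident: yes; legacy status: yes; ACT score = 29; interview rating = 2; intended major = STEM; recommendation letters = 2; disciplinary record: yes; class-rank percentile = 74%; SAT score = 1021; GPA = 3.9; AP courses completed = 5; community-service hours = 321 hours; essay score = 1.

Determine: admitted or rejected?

Rejected

Atomic conditions:
  SAT score ≤ 920: 1021 ≤ 920 is false
  interview rating = 3: 2 == 3 is false
  ACT score < 36: 29 < 36 is true
  first-generation student: no → false
  disciplinary record: yes → true
  ACT score between 24 and 30: 29 in [24, 30] is true
  essay score ≥ 1: 1 ≥ 1 is true
  in-state resident: yes → true
  intended major = STEM: STEM == STEM is true
  recommendation letters ≥ 3: 2 ≥ 3 is false
  legacy status: yes → true
  community-service hours > 151 hours: 321 > 151 is true
  class-rank percentile ≥ 18%: 74 ≥ 18 is true
  AP courses completed < 10: 5 < 10 is true
  GPA ≤ 3.89: 3.9 ≤ 3.89 is false
  NOT first-generation student: no → true
  community-service hours ≤ 262 hours: 321 ≤ 262 is false
  AP courses completed ≥ 10: 5 ≥ 10 is false
Combine:
[1.1.3] true OR false = true
[1.1] false OR false OR true = true
[1.2.1] true OR true = true
[1.2.2.2] true AND true = true
[1.2.2] true AND true = true
[1.2] true AND true = true
[1] true OR true = true
[2.1.1.1.4.1] true OR true = true
[2.1.1.1.4] NOT true = false
[2.1.1.1] false OR true OR true OR false = true
[2.1.1.2.1] exactly-one(true, false) = true
[2.1.1.2.2.2] false OR false = false
[2.1.1.2.2] true AND false = false
[2.1.1.2] true → false = false
[2.1.1] true AND false = false
[2.1] NOT false = true
[2] NOT true = false
[root] true AND false = false
Overall: false → rejected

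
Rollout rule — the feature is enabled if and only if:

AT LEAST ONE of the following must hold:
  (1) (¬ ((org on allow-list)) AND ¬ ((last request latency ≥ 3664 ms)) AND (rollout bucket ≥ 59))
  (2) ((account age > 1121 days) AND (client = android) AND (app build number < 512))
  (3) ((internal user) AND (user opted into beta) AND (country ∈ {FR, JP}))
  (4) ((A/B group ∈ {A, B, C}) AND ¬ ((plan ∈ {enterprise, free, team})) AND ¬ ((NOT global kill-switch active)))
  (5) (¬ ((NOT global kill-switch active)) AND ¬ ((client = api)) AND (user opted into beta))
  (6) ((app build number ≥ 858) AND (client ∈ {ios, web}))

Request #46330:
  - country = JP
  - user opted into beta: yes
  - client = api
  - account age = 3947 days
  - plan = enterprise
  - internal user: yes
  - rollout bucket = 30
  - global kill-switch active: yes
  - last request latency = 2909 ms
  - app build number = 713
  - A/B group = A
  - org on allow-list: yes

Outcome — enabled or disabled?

Atomic conditions:
  org on allow-list: yes → true
  last request latency ≥ 3664 ms: 2909 ≥ 3664 is false
  rollout bucket ≥ 59: 30 ≥ 59 is false
  account age > 1121 days: 3947 > 1121 is true
  client = android: api == android is false
  app build number < 512: 713 < 512 is false
  internal user: yes → true
  user opted into beta: yes → true
  country ∈ {FR, JP}: JP is in the set → true
  A/B group ∈ {A, B, C}: A is in the set → true
  plan ∈ {enterprise, free, team}: enterprise is in the set → true
  NOT global kill-switch active: yes → false
  client = api: api == api is true
  app build number ≥ 858: 713 ≥ 858 is false
  client ∈ {ios, web}: api is not in the set → false
Combine:
[1.1] NOT true = false
[1.2] NOT false = true
[1] false AND true AND false = false
[2] true AND false AND false = false
[3] true AND true AND true = true
[4.2] NOT true = false
[4.3] NOT false = true
[4] true AND false AND true = false
[5.1] NOT false = true
[5.2] NOT true = false
[5] true AND false AND true = false
[6] false AND false = false
[root] false OR false OR true OR false OR false OR false = true
Overall: true → enabled

Enabled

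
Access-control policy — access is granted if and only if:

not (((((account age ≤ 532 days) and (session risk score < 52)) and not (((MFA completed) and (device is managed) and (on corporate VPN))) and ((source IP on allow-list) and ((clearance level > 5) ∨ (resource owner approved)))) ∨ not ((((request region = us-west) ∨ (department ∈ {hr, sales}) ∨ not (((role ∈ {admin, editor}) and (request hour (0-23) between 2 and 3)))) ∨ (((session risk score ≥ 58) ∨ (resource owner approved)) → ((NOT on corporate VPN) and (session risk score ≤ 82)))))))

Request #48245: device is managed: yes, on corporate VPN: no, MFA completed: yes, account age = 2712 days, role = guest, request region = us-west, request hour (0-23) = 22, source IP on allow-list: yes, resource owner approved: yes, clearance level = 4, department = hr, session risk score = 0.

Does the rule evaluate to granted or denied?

Granted

Atomic conditions:
  account age ≤ 532 days: 2712 ≤ 532 is false
  session risk score < 52: 0 < 52 is true
  MFA completed: yes → true
  device is managed: yes → true
  on corporate VPN: no → false
  source IP on allow-list: yes → true
  clearance level > 5: 4 > 5 is false
  resource owner approved: yes → true
  request region = us-west: us-west == us-west is true
  department ∈ {hr, sales}: hr is in the set → true
  role ∈ {admin, editor}: guest is not in the set → false
  request hour (0-23) between 2 and 3: 22 in [2, 3] is false
  session risk score ≥ 58: 0 ≥ 58 is false
  NOT on corporate VPN: no → true
  session risk score ≤ 82: 0 ≤ 82 is true
Combine:
[1.1.1] false AND true = false
[1.1.2.1] true AND true AND false = false
[1.1.2] NOT false = true
[1.1.3.2] false OR true = true
[1.1.3] true AND true = true
[1.1] false AND true AND true = false
[1.2.1.1.3.1] false AND false = false
[1.2.1.1.3] NOT false = true
[1.2.1.1] true OR true OR true = true
[1.2.1.2.1] false OR true = true
[1.2.1.2.2] true AND true = true
[1.2.1.2] true → true = true
[1.2.1] true OR true = true
[1.2] NOT true = false
[1] false OR false = false
[root] NOT false = true
Overall: true → granted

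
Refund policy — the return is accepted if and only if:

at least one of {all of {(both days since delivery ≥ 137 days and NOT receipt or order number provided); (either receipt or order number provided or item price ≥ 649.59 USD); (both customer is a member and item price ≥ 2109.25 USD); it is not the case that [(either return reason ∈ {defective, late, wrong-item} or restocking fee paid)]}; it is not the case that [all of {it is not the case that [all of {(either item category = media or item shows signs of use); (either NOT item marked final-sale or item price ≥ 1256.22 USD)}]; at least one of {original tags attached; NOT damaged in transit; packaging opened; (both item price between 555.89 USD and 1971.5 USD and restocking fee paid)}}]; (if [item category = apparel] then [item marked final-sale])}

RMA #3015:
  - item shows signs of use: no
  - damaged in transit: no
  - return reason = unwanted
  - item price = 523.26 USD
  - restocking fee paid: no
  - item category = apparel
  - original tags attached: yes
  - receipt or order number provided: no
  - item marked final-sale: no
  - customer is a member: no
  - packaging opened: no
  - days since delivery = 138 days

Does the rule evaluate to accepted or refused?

Atomic conditions:
  days since delivery ≥ 137 days: 138 ≥ 137 is true
  NOT receipt or order number provided: no → true
  receipt or order number provided: no → false
  item price ≥ 649.59 USD: 523.26 ≥ 649.59 is false
  customer is a member: no → false
  item price ≥ 2109.25 USD: 523.26 ≥ 2109.25 is false
  return reason ∈ {defective, late, wrong-item}: unwanted is not in the set → false
  restocking fee paid: no → false
  item category = media: apparel == media is false
  item shows signs of use: no → false
  NOT item marked final-sale: no → true
  item price ≥ 1256.22 USD: 523.26 ≥ 1256.22 is false
  original tags attached: yes → true
  NOT damaged in transit: no → true
  packaging opened: no → false
  item price between 555.89 USD and 1971.5 USD: 523.26 in [555.89, 1971.5] is false
  item category = apparel: apparel == apparel is true
  item marked final-sale: no → false
Combine:
[1.1] true AND true = true
[1.2] false OR false = false
[1.3] false AND false = false
[1.4.1] false OR false = false
[1.4] NOT false = true
[1] true AND false AND false AND true = false
[2.1.1.1.1] false OR false = false
[2.1.1.1.2] true OR false = true
[2.1.1.1] false AND true = false
[2.1.1] NOT false = true
[2.1.2.4] false AND false = false
[2.1.2] true OR true OR false OR false = true
[2.1] true AND true = true
[2] NOT true = false
[3] true → false = false
[root] false OR false OR false = false
Overall: false → refused

Refused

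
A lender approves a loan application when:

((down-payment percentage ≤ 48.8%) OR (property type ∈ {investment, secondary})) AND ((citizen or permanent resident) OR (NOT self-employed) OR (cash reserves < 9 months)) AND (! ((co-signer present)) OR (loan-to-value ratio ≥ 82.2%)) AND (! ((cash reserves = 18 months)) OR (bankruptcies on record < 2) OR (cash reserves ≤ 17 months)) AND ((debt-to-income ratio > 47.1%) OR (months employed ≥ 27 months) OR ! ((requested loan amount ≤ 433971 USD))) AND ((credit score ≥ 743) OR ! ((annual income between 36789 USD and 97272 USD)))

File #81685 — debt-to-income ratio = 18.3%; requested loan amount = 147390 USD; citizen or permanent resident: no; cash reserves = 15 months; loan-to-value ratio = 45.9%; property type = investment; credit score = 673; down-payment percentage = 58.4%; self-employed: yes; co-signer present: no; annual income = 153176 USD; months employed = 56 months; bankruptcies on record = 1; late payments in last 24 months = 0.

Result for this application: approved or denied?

Denied

Atomic conditions:
  down-payment percentage ≤ 48.8%: 58.4 ≤ 48.8 is false
  property type ∈ {investment, secondary}: investment is in the set → true
  citizen or permanent resident: no → false
  NOT self-employed: yes → false
  cash reserves < 9 months: 15 < 9 is false
  co-signer present: no → false
  loan-to-value ratio ≥ 82.2%: 45.9 ≥ 82.2 is false
  cash reserves = 18 months: 15 == 18 is false
  bankruptcies on record < 2: 1 < 2 is true
  cash reserves ≤ 17 months: 15 ≤ 17 is true
  debt-to-income ratio > 47.1%: 18.3 > 47.1 is false
  months employed ≥ 27 months: 56 ≥ 27 is true
  requested loan amount ≤ 433971 USD: 147390 ≤ 433971 is true
  credit score ≥ 743: 673 ≥ 743 is false
  annual income between 36789 USD and 97272 USD: 153176 in [36789, 97272] is false
Combine:
[1] false OR true = true
[2] false OR false OR false = false
[3.1] NOT false = true
[3] true OR false = true
[4.1] NOT false = true
[4] true OR true OR true = true
[5.3] NOT true = false
[5] false OR true OR false = true
[6.2] NOT false = true
[6] false OR true = true
[root] true AND false AND true AND true AND true AND true = false
Overall: false → denied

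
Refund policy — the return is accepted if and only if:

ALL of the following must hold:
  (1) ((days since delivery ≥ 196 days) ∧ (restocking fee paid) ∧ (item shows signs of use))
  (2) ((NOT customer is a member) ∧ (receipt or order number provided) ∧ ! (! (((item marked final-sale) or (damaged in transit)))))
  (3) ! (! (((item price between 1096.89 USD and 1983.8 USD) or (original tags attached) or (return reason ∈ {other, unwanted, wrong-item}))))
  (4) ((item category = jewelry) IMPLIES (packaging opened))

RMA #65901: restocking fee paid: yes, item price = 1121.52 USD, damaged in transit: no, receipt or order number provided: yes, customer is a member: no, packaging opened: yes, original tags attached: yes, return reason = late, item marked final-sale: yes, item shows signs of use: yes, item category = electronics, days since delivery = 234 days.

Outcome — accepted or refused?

Atomic conditions:
  days since delivery ≥ 196 days: 234 ≥ 196 is true
  restocking fee paid: yes → true
  item shows signs of use: yes → true
  NOT customer is a member: no → true
  receipt or order number provided: yes → true
  item marked final-sale: yes → true
  damaged in transit: no → false
  item price between 1096.89 USD and 1983.8 USD: 1121.52 in [1096.89, 1983.8] is true
  original tags attached: yes → true
  return reason ∈ {other, unwanted, wrong-item}: late is not in the set → false
  item category = jewelry: electronics == jewelry is false
  packaging opened: yes → true
Combine:
[1] true AND true AND true = true
[2.3.1.1] true OR false = true
[2.3.1] NOT true = false
[2.3] NOT false = true
[2] true AND true AND true = true
[3.1.1] true OR true OR false = true
[3.1] NOT true = false
[3] NOT false = true
[4] false → true (antecedent false ⇒ implication holds) = true
[root] true AND true AND true AND true = true
Overall: true → accepted

Accepted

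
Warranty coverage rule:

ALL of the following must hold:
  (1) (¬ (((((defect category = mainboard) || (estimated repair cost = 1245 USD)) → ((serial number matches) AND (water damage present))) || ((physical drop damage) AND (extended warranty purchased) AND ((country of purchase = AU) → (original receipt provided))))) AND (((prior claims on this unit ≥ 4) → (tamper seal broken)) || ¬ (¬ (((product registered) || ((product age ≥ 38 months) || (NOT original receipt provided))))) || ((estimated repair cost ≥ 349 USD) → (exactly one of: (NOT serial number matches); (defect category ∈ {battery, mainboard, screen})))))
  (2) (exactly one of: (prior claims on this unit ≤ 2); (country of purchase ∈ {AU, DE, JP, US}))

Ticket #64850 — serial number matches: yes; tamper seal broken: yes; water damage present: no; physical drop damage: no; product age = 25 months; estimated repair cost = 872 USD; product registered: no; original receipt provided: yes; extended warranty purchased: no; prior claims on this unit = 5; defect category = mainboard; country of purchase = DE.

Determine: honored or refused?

Atomic conditions:
  defect category = mainboard: mainboard == mainboard is true
  estimated repair cost = 1245 USD: 872 == 1245 is false
  serial number matches: yes → true
  water damage present: no → false
  physical drop damage: no → false
  extended warranty purchased: no → false
  country of purchase = AU: DE == AU is false
  original receipt provided: yes → true
  prior claims on this unit ≥ 4: 5 ≥ 4 is true
  tamper seal broken: yes → true
  product registered: no → false
  product age ≥ 38 months: 25 ≥ 38 is false
  NOT original receipt provided: yes → false
  estimated repair cost ≥ 349 USD: 872 ≥ 349 is true
  NOT serial number matches: yes → false
  defect category ∈ {battery, mainboard, screen}: mainboard is in the set → true
  prior claims on this unit ≤ 2: 5 ≤ 2 is false
  country of purchase ∈ {AU, DE, JP, US}: DE is in the set → true
Combine:
[1.1.1.1.1] true OR false = true
[1.1.1.1.2] true AND false = false
[1.1.1.1] true → false = false
[1.1.1.2.3] false → true (antecedent false ⇒ implication holds) = true
[1.1.1.2] false AND false AND true = false
[1.1.1] false OR false = false
[1.1] NOT false = true
[1.2.1] true → true = true
[1.2.2.1.1.2] false OR false = false
[1.2.2.1.1] false OR false = false
[1.2.2.1] NOT false = true
[1.2.2] NOT true = false
[1.2.3.2] exactly-one(false, true) = true
[1.2.3] true → true = true
[1.2] true OR false OR true = true
[1] true AND true = true
[2] exactly-one(false, true) = true
[root] true AND true = true
Overall: true → honored

Honored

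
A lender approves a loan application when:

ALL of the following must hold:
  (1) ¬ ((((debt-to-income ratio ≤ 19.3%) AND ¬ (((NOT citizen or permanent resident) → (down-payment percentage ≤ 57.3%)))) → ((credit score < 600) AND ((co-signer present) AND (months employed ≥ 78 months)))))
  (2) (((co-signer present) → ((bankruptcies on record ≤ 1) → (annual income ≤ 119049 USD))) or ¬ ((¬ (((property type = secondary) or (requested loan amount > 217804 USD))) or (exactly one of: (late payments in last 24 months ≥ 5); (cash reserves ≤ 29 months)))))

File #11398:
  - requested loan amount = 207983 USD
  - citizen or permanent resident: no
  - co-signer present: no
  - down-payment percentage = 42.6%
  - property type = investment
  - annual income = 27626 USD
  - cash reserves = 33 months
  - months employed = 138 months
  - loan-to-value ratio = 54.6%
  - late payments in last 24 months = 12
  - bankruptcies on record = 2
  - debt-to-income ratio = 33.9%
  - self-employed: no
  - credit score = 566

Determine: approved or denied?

Denied

Atomic conditions:
  debt-to-income ratio ≤ 19.3%: 33.9 ≤ 19.3 is false
  NOT citizen or permanent resident: no → true
  down-payment percentage ≤ 57.3%: 42.6 ≤ 57.3 is true
  credit score < 600: 566 < 600 is true
  co-signer present: no → false
  months employed ≥ 78 months: 138 ≥ 78 is true
  bankruptcies on record ≤ 1: 2 ≤ 1 is false
  annual income ≤ 119049 USD: 27626 ≤ 119049 is true
  property type = secondary: investment == secondary is false
  requested loan amount > 217804 USD: 207983 > 217804 is false
  late payments in last 24 months ≥ 5: 12 ≥ 5 is true
  cash reserves ≤ 29 months: 33 ≤ 29 is false
Combine:
[1.1.1.2.1] true → true = true
[1.1.1.2] NOT true = false
[1.1.1] false AND false = false
[1.1.2.2] false AND true = false
[1.1.2] true AND false = false
[1.1] false → false (antecedent false ⇒ implication holds) = true
[1] NOT true = false
[2.1.2] false → true (antecedent false ⇒ implication holds) = true
[2.1] false → true (antecedent false ⇒ implication holds) = true
[2.2.1.1.1] false OR false = false
[2.2.1.1] NOT false = true
[2.2.1.2] exactly-one(true, false) = true
[2.2.1] true OR true = true
[2.2] NOT true = false
[2] true OR false = true
[root] false AND true = false
Overall: false → denied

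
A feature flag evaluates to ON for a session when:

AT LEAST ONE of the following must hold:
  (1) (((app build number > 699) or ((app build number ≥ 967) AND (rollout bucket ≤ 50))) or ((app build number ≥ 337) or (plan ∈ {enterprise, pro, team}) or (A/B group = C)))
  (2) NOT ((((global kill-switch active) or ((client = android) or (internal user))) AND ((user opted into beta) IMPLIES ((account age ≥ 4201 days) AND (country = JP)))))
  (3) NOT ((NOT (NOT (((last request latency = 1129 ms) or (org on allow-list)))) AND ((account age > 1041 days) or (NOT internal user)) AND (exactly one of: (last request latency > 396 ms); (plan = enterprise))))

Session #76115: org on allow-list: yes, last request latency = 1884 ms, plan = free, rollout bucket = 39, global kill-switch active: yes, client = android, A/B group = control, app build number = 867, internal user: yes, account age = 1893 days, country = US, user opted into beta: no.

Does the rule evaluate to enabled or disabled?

Enabled

Atomic conditions:
  app build number > 699: 867 > 699 is true
  app build number ≥ 967: 867 ≥ 967 is false
  rollout bucket ≤ 50: 39 ≤ 50 is true
  app build number ≥ 337: 867 ≥ 337 is true
  plan ∈ {enterprise, pro, team}: free is not in the set → false
  A/B group = C: control == C is false
  global kill-switch active: yes → true
  client = android: android == android is true
  internal user: yes → true
  user opted into beta: no → false
  account age ≥ 4201 days: 1893 ≥ 4201 is false
  country = JP: US == JP is false
  last request latency = 1129 ms: 1884 == 1129 is false
  org on allow-list: yes → true
  account age > 1041 days: 1893 > 1041 is true
  NOT internal user: yes → false
  last request latency > 396 ms: 1884 > 396 is true
  plan = enterprise: free == enterprise is false
Combine:
[1.1.2] false AND true = false
[1.1] true OR false = true
[1.2] true OR false OR false = true
[1] true OR true = true
[2.1.1.2] true OR true = true
[2.1.1] true OR true = true
[2.1.2.2] false AND false = false
[2.1.2] false → false (antecedent false ⇒ implication holds) = true
[2.1] true AND true = true
[2] NOT true = false
[3.1.1.1.1] false OR true = true
[3.1.1.1] NOT true = false
[3.1.1] NOT false = true
[3.1.2] true OR false = true
[3.1.3] exactly-one(true, false) = true
[3.1] true AND true AND true = true
[3] NOT true = false
[root] true OR false OR false = true
Overall: true → enabled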